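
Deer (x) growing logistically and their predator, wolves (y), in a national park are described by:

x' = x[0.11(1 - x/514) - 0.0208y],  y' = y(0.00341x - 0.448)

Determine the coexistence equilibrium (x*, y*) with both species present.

From dy/dt = 0 with y > 0: 0.00341x* = 0.448, so x* = 131.
Substitute into dx/dt = 0: 0.11(1 - 131/514) = 0.0208y*.
The bracket is 0.744, giving y* = 0.0819/0.0208 = 3.94.

x* ≈ 131, y* ≈ 3.94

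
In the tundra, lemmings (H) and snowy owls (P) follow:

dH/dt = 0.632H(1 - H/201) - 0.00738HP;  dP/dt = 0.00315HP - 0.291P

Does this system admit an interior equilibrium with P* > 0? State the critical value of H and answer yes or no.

Threshold H = 92.4; K > 92.4, so yes, the predator persists.

The predator equation gives dP/dt > 0 only when H > 0.291/0.00315 = 92.4.
Without the predator, H → K = 201. Since 201 > 92.4, the predator can invade and persist.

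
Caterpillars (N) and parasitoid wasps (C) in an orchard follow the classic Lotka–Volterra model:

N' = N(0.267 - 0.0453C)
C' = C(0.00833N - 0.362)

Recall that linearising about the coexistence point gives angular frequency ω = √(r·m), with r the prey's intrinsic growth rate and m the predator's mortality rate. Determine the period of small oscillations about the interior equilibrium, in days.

T ≈ 20.2 days

Here r = 0.267 and m = 0.362, so r·m = 0.0967.
ω = √0.0967 = 0.311 per day, hence T = 2π/ω ≈ 20.2 days.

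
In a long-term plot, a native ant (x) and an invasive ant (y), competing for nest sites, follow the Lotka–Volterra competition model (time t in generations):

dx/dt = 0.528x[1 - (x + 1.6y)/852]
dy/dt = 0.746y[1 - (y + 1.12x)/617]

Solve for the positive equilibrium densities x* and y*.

x* ≈ 171, y* ≈ 426

Setting both brackets to zero gives the nullclines x + 1.6y = 852 and 1.12x + y = 617.
Substituting y = 617 - 1.12x into the first: x(1 - 1.6·1.12) = 852 - 1.6·617.
So x* = -135/-0.792 = 171, and then y* = 617 - 1.12·171 = 426.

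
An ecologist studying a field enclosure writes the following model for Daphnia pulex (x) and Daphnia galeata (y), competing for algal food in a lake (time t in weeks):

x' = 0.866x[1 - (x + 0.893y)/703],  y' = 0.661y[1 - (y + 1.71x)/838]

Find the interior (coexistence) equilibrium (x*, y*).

Setting both brackets to zero gives the nullclines x + 0.893y = 703 and 1.71x + y = 838.
Substituting y = 838 - 1.71x into the first: x(1 - 0.893·1.71) = 703 - 0.893·838.
So x* = -45.3/-0.527 = 86, and then y* = 838 - 1.71·86 = 691.

x* ≈ 86, y* ≈ 691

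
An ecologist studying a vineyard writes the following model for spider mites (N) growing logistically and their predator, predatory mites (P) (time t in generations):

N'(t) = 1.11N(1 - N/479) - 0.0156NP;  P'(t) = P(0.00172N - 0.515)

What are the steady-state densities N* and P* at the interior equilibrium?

From dP/dt = 0 with P > 0: 0.00172N* = 0.515, so N* = 299.
Substitute into dN/dt = 0: 1.11(1 - 299/479) = 0.0156P*.
The bracket is 0.375, giving P* = 0.416/0.0156 = 26.7.

N* ≈ 299, P* ≈ 26.7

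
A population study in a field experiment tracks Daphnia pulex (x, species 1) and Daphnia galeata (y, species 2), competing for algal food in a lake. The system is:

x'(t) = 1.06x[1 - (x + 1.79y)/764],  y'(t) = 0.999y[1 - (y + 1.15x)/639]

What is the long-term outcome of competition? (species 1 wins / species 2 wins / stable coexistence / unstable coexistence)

Compare the nullcline intercepts: K1/α12 = 764/1.79 = 427 < K2 = 639; K2/α21 = 639/1.15 = 556 < K1 = 764.
Since both are reversed, neither can invade when rare; the interior point is a saddle.

unstable coexistence (outcome depends on initial conditions)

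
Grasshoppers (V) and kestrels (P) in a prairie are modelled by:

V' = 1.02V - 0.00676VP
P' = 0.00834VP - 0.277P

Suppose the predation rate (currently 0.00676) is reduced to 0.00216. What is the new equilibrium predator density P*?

At the interior fixed point, setting dV/dt = 0 with V > 0 fixes P* = (prey growth rate)/(VP coefficient) — independent of the other coefficients.
With the change, P* = 1.02/0.00216 = 472; it rises from 151.

P* ≈ 472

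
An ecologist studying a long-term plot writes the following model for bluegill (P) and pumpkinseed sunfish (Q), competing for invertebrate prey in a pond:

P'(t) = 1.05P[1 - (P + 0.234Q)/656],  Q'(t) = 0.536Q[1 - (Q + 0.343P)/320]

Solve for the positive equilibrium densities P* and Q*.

Setting both brackets to zero gives the nullclines P + 0.234Q = 656 and 0.343P + Q = 320.
Substituting Q = 320 - 0.343P into the first: P(1 - 0.234·0.343) = 656 - 0.234·320.
So P* = 581/0.92 = 632, and then Q* = 320 - 0.343·632 = 103.

P* ≈ 632, Q* ≈ 103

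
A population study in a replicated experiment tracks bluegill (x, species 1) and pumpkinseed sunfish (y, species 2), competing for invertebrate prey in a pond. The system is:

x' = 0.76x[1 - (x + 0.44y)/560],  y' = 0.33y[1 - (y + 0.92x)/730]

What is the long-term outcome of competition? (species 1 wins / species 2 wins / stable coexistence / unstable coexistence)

Compare the nullcline intercepts: K1/α12 = 560/0.44 = 1270 > K2 = 730; K2/α21 = 730/0.92 = 793 > K1 = 560.
Since both inequalities hold, each species can invade when rare, so the interior equilibrium is stable.

stable coexistence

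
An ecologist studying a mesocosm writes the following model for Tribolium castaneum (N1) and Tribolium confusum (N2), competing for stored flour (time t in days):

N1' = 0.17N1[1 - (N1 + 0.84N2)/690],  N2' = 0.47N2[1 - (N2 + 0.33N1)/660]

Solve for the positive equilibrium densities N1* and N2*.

Setting both brackets to zero gives the nullclines N1 + 0.84N2 = 690 and 0.33N1 + N2 = 660.
Substituting N2 = 660 - 0.33N1 into the first: N1(1 - 0.84·0.33) = 690 - 0.84·660.
So N1* = 136/0.723 = 188, and then N2* = 660 - 0.33·188 = 598.

N1* ≈ 188, N2* ≈ 598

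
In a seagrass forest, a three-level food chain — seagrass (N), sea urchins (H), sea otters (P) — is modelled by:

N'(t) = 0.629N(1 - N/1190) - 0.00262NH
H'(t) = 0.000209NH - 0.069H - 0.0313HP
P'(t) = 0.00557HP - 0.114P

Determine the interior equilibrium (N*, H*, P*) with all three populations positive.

N* ≈ 1090, H* ≈ 20.5, P* ≈ 5.06

From dP/dt = 0: 0.00557H* = 0.114, so H* = 20.5.
From dN/dt = 0: 0.629(1 - N*/1190) = 0.00262·20.5, giving N* = 1190·(1 - 0.0853) = 1090.
From dH/dt = 0: 0.000209·1090 - 0.069 = 0.0313P*, so P* = 0.159/0.0313 = 5.06.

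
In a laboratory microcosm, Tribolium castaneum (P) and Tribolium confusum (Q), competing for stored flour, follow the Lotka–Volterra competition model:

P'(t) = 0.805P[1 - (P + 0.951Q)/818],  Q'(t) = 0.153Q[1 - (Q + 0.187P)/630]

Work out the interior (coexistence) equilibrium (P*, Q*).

P* ≈ 266, Q* ≈ 580

Setting both brackets to zero gives the nullclines P + 0.951Q = 818 and 0.187P + Q = 630.
Substituting Q = 630 - 0.187P into the first: P(1 - 0.951·0.187) = 818 - 0.951·630.
So P* = 219/0.822 = 266, and then Q* = 630 - 0.187·266 = 580.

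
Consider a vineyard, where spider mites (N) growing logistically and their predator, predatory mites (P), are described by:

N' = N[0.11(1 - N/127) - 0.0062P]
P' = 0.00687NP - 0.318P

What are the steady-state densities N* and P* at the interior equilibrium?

N* ≈ 46.3, P* ≈ 11.3

From dP/dt = 0 with P > 0: 0.00687N* = 0.318, so N* = 46.3.
Substitute into dN/dt = 0: 0.11(1 - 46.3/127) = 0.0062P*.
The bracket is 0.636, giving P* = 0.0699/0.0062 = 11.3.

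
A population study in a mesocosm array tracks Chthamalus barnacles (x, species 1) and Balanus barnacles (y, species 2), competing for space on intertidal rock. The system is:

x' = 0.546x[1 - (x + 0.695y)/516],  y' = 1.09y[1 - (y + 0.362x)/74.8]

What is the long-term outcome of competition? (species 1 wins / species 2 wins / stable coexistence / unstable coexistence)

Compare the nullcline intercepts: K1/α12 = 516/0.695 = 742 > K2 = 74.8; K2/α21 = 74.8/0.362 = 207 < K1 = 516.
Since the inequalities point opposite ways, species 1 can invade but species 2 cannot.

species 1 excludes species 2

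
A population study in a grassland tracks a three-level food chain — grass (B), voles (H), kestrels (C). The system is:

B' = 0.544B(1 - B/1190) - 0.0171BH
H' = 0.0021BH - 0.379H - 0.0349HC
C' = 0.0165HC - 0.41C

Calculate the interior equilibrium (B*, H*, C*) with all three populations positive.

B* ≈ 261, H* ≈ 24.8, C* ≈ 4.82

From dC/dt = 0: 0.0165H* = 0.41, so H* = 24.8.
From dB/dt = 0: 0.544(1 - B*/1190) = 0.0171·24.8, giving B* = 1190·(1 - 0.781) = 261.
From dH/dt = 0: 0.0021·261 - 0.379 = 0.0349C*, so C* = 0.168/0.0349 = 4.82.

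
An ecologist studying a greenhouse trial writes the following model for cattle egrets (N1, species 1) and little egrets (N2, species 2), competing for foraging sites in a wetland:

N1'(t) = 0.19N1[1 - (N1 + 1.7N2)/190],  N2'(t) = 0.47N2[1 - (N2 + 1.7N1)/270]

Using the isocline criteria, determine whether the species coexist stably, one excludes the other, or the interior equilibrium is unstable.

Compare the nullcline intercepts: K1/α12 = 190/1.7 = 112 < K2 = 270; K2/α21 = 270/1.7 = 159 < K1 = 190.
Since both are reversed, neither can invade when rare; the interior point is a saddle.

unstable coexistence (outcome depends on initial conditions)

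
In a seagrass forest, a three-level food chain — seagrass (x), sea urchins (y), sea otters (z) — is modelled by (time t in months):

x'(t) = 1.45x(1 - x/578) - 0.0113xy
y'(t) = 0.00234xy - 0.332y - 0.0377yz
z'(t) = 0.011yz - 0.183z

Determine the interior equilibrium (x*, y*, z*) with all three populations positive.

x* ≈ 503, y* ≈ 16.6, z* ≈ 22.4

From dz/dt = 0: 0.011y* = 0.183, so y* = 16.6.
From dx/dt = 0: 1.45(1 - x*/578) = 0.0113·16.6, giving x* = 578·(1 - 0.13) = 503.
From dy/dt = 0: 0.00234·503 - 0.332 = 0.0377z*, so z* = 0.845/0.0377 = 22.4.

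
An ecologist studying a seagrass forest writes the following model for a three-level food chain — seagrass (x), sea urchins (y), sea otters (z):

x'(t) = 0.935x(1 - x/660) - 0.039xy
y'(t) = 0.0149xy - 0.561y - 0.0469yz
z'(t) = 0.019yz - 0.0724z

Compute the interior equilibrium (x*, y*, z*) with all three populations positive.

From dz/dt = 0: 0.019y* = 0.0724, so y* = 3.81.
From dx/dt = 0: 0.935(1 - x*/660) = 0.039·3.81, giving x* = 660·(1 - 0.159) = 555.
From dy/dt = 0: 0.0149·555 - 0.561 = 0.0469z*, so z* = 7.71/0.0469 = 164.

x* ≈ 555, y* ≈ 3.81, z* ≈ 164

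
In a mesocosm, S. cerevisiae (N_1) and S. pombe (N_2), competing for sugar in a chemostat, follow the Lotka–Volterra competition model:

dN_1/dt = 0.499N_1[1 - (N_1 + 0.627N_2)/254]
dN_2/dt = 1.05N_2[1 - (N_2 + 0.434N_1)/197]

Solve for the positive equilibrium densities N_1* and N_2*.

Setting both brackets to zero gives the nullclines N_1 + 0.627N_2 = 254 and 0.434N_1 + N_2 = 197.
Substituting N_2 = 197 - 0.434N_1 into the first: N_1(1 - 0.627·0.434) = 254 - 0.627·197.
So N_1* = 130/0.728 = 179, and then N_2* = 197 - 0.434·179 = 119.

N_1* ≈ 179, N_2* ≈ 119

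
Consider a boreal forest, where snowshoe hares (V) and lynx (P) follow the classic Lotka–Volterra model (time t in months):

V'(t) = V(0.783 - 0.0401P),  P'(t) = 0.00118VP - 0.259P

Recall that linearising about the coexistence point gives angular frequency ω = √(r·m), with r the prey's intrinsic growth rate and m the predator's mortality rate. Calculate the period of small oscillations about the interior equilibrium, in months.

Here r = 0.783 and m = 0.259, so r·m = 0.203.
ω = √0.203 = 0.45 per month, hence T = 2π/ω ≈ 14 months.

T ≈ 14 months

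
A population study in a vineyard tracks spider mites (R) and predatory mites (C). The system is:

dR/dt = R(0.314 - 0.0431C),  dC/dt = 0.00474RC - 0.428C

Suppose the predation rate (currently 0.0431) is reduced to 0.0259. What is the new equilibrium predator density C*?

C* ≈ 12.1

At the interior fixed point, setting dR/dt = 0 with R > 0 fixes C* = (prey growth rate)/(RC coefficient) — independent of the other coefficients.
With the change, C* = 0.314/0.0259 = 12.1; it rises from 7.29.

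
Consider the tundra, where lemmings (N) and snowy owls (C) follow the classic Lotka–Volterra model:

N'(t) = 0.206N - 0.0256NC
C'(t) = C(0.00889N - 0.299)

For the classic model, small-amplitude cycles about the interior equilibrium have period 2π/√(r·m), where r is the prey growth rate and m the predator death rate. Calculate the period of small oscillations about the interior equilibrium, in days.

Here r = 0.206 and m = 0.299, so r·m = 0.0616.
ω = √0.0616 = 0.248 per day, hence T = 2π/ω ≈ 25.3 days.

T ≈ 25.3 days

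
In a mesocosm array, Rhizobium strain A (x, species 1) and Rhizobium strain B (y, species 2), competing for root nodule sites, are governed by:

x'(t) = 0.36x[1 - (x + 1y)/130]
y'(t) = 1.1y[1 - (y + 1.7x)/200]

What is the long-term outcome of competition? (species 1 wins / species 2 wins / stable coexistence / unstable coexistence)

Compare the nullcline intercepts: K1/α12 = 130/1 = 130 < K2 = 200; K2/α21 = 200/1.7 = 118 < K1 = 130.
Since both are reversed, neither can invade when rare; the interior point is a saddle.

unstable coexistence (outcome depends on initial conditions)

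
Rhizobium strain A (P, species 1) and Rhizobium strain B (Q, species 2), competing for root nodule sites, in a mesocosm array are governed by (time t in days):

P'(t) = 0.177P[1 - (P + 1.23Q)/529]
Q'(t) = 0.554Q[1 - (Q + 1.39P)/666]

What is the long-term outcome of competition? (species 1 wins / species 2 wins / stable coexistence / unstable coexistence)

unstable coexistence (outcome depends on initial conditions)

Compare the nullcline intercepts: K1/α12 = 529/1.23 = 430 < K2 = 666; K2/α21 = 666/1.39 = 479 < K1 = 529.
Since both are reversed, neither can invade when rare; the interior point is a saddle.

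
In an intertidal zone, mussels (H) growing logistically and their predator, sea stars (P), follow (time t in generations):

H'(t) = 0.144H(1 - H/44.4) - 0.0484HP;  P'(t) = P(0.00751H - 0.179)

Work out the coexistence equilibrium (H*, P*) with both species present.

From dP/dt = 0 with P > 0: 0.00751H* = 0.179, so H* = 23.8.
Substitute into dH/dt = 0: 0.144(1 - 23.8/44.4) = 0.0484P*.
The bracket is 0.463, giving P* = 0.0667/0.0484 = 1.38.

H* ≈ 23.8, P* ≈ 1.38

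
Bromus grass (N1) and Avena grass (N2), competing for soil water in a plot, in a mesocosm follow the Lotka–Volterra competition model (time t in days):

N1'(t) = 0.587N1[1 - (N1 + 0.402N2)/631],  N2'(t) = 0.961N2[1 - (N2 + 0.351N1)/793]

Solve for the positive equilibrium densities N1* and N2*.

N1* ≈ 364, N2* ≈ 665

Setting both brackets to zero gives the nullclines N1 + 0.402N2 = 631 and 0.351N1 + N2 = 793.
Substituting N2 = 793 - 0.351N1 into the first: N1(1 - 0.402·0.351) = 631 - 0.402·793.
So N1* = 312/0.859 = 364, and then N2* = 793 - 0.351·364 = 665.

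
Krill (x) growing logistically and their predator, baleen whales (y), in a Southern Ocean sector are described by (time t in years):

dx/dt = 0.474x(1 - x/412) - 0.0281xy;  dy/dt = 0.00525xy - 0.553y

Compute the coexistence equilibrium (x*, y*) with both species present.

x* ≈ 105, y* ≈ 12.6

From dy/dt = 0 with y > 0: 0.00525x* = 0.553, so x* = 105.
Substitute into dx/dt = 0: 0.474(1 - 105/412) = 0.0281y*.
The bracket is 0.744, giving y* = 0.353/0.0281 = 12.6.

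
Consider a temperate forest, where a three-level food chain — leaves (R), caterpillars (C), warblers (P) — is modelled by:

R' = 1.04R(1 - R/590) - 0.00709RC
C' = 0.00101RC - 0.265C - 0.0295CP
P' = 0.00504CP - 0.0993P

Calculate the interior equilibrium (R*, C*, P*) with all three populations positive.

R* ≈ 511, C* ≈ 19.7, P* ≈ 8.5

From dP/dt = 0: 0.00504C* = 0.0993, so C* = 19.7.
From dR/dt = 0: 1.04(1 - R*/590) = 0.00709·19.7, giving R* = 590·(1 - 0.134) = 511.
From dC/dt = 0: 0.00101·511 - 0.265 = 0.0295P*, so P* = 0.251/0.0295 = 8.5.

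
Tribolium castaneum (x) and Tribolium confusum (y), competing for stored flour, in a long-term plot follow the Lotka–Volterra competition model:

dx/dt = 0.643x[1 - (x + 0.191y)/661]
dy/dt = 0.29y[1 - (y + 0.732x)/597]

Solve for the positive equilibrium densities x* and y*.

Setting both brackets to zero gives the nullclines x + 0.191y = 661 and 0.732x + y = 597.
Substituting y = 597 - 0.732x into the first: x(1 - 0.191·0.732) = 661 - 0.191·597.
So x* = 547/0.86 = 636, and then y* = 597 - 0.732·636 = 132.

x* ≈ 636, y* ≈ 132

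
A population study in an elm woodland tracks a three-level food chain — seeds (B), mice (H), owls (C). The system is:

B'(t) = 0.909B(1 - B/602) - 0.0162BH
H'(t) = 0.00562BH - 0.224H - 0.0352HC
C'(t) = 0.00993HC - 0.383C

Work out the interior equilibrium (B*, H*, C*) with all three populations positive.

B* ≈ 188, H* ≈ 38.6, C* ≈ 23.7

From dC/dt = 0: 0.00993H* = 0.383, so H* = 38.6.
From dB/dt = 0: 0.909(1 - B*/602) = 0.0162·38.6, giving B* = 602·(1 - 0.687) = 188.
From dH/dt = 0: 0.00562·188 - 0.224 = 0.0352C*, so C* = 0.834/0.0352 = 23.7.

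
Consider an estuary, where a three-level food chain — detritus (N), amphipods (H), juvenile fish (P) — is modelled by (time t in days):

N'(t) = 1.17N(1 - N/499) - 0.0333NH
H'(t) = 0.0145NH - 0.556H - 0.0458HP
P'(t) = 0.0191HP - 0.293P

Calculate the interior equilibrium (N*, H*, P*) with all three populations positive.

N* ≈ 281, H* ≈ 15.3, P* ≈ 76.9

From dP/dt = 0: 0.0191H* = 0.293, so H* = 15.3.
From dN/dt = 0: 1.17(1 - N*/499) = 0.0333·15.3, giving N* = 499·(1 - 0.437) = 281.
From dH/dt = 0: 0.0145·281 - 0.556 = 0.0458P*, so P* = 3.52/0.0458 = 76.9.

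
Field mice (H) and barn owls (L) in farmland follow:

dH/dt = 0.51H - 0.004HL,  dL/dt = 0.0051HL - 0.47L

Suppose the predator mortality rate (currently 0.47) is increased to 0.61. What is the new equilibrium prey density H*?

H* ≈ 120

At the interior fixed point, setting dL/dt = 0 with L > 0 fixes H* = (predator death rate)/(HL coefficient) — independent of the other coefficients.
With the change, H* = 0.61/0.0051 = 120; it rises from 92.2.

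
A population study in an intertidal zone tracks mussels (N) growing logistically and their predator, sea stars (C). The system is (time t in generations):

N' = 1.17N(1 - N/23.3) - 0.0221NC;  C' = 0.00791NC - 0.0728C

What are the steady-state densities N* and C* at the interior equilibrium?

From dC/dt = 0 with C > 0: 0.00791N* = 0.0728, so N* = 9.2.
Substitute into dN/dt = 0: 1.17(1 - 9.2/23.3) = 0.0221C*.
The bracket is 0.605, giving C* = 0.708/0.0221 = 32.

N* ≈ 9.2, C* ≈ 32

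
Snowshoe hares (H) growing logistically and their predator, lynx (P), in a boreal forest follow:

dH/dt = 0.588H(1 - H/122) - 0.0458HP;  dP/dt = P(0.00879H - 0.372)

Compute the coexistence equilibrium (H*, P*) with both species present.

H* ≈ 42.3, P* ≈ 8.38

From dP/dt = 0 with P > 0: 0.00879H* = 0.372, so H* = 42.3.
Substitute into dH/dt = 0: 0.588(1 - 42.3/122) = 0.0458P*.
The bracket is 0.653, giving P* = 0.384/0.0458 = 8.38.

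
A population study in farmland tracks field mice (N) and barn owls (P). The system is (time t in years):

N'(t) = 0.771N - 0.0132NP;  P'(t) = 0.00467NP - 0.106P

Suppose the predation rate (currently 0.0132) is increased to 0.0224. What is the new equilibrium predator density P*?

P* ≈ 34.4

At the interior fixed point, setting dN/dt = 0 with N > 0 fixes P* = (prey growth rate)/(NP coefficient) — independent of the other coefficients.
With the change, P* = 0.771/0.0224 = 34.4; it falls from 58.4.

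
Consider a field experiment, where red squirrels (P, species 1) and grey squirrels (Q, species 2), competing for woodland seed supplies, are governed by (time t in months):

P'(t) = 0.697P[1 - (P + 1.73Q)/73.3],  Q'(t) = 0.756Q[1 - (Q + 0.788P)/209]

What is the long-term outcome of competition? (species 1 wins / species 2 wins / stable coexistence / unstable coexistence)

species 2 excludes species 1

Compare the nullcline intercepts: K1/α12 = 73.3/1.73 = 42.4 < K2 = 209; K2/α21 = 209/0.788 = 265 > K1 = 73.3.
Since the inequalities point opposite ways, species 2 can invade but species 1 cannot.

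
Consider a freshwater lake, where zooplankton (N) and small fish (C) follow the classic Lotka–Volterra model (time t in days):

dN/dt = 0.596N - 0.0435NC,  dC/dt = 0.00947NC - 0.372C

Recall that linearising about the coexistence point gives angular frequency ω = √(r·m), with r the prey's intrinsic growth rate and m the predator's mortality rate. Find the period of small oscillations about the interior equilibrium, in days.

Here r = 0.596 and m = 0.372, so r·m = 0.222.
ω = √0.222 = 0.471 per day, hence T = 2π/ω ≈ 13.3 days.

T ≈ 13.3 days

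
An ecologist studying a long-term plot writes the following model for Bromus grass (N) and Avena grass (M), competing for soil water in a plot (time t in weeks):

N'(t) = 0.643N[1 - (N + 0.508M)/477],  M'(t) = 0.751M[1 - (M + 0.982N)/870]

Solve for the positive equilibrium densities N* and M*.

Setting both brackets to zero gives the nullclines N + 0.508M = 477 and 0.982N + M = 870.
Substituting M = 870 - 0.982N into the first: N(1 - 0.508·0.982) = 477 - 0.508·870.
So N* = 35/0.501 = 69.9, and then M* = 870 - 0.982·69.9 = 801.

N* ≈ 69.9, M* ≈ 801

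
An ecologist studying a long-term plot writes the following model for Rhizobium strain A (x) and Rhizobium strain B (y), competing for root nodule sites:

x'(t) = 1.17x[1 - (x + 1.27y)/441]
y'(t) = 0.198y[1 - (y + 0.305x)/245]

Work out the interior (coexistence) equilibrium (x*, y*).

Setting both brackets to zero gives the nullclines x + 1.27y = 441 and 0.305x + y = 245.
Substituting y = 245 - 0.305x into the first: x(1 - 1.27·0.305) = 441 - 1.27·245.
So x* = 130/0.613 = 212, and then y* = 245 - 0.305·212 = 180.

x* ≈ 212, y* ≈ 180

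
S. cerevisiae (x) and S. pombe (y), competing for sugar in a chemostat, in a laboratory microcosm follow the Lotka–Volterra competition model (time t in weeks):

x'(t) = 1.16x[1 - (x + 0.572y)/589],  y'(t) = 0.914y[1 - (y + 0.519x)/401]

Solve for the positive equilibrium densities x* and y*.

x* ≈ 511, y* ≈ 136

Setting both brackets to zero gives the nullclines x + 0.572y = 589 and 0.519x + y = 401.
Substituting y = 401 - 0.519x into the first: x(1 - 0.572·0.519) = 589 - 0.572·401.
So x* = 360/0.703 = 511, and then y* = 401 - 0.519·511 = 136.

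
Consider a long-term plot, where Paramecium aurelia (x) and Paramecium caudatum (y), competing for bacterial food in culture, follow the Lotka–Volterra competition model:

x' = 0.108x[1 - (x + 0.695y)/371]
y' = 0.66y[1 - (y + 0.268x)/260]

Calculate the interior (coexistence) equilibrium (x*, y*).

Setting both brackets to zero gives the nullclines x + 0.695y = 371 and 0.268x + y = 260.
Substituting y = 260 - 0.268x into the first: x(1 - 0.695·0.268) = 371 - 0.695·260.
So x* = 190/0.814 = 234, and then y* = 260 - 0.268·234 = 197.

x* ≈ 234, y* ≈ 197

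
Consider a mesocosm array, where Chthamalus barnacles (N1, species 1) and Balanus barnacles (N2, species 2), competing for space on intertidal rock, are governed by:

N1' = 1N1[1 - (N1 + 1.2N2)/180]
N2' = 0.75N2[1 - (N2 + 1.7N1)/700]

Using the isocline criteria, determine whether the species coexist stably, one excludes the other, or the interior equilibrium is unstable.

species 2 excludes species 1

Compare the nullcline intercepts: K1/α12 = 180/1.2 = 150 < K2 = 700; K2/α21 = 700/1.7 = 412 > K1 = 180.
Since the inequalities point opposite ways, species 2 can invade but species 1 cannot.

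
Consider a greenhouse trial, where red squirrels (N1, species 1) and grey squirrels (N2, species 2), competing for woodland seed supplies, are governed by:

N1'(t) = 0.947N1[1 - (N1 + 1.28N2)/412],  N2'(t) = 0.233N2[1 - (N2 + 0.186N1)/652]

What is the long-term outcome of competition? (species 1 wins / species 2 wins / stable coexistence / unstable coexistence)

species 2 excludes species 1

Compare the nullcline intercepts: K1/α12 = 412/1.28 = 322 < K2 = 652; K2/α21 = 652/0.186 = 3510 > K1 = 412.
Since the inequalities point opposite ways, species 2 can invade but species 1 cannot.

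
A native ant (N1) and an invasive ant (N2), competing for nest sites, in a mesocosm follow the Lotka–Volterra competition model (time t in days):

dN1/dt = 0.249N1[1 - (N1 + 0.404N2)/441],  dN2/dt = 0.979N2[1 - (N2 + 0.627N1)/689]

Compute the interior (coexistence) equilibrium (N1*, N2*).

Setting both brackets to zero gives the nullclines N1 + 0.404N2 = 441 and 0.627N1 + N2 = 689.
Substituting N2 = 689 - 0.627N1 into the first: N1(1 - 0.404·0.627) = 441 - 0.404·689.
So N1* = 163/0.747 = 218, and then N2* = 689 - 0.627·218 = 552.

N1* ≈ 218, N2* ≈ 552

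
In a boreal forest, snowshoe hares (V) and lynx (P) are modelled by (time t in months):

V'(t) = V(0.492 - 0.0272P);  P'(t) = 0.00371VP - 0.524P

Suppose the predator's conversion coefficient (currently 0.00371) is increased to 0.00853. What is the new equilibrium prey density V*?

At the interior fixed point, setting dP/dt = 0 with P > 0 fixes V* = (predator death rate)/(VP coefficient) — independent of the other coefficients.
With the change, V* = 0.524/0.00853 = 61.4; it falls from 141.

V* ≈ 61.4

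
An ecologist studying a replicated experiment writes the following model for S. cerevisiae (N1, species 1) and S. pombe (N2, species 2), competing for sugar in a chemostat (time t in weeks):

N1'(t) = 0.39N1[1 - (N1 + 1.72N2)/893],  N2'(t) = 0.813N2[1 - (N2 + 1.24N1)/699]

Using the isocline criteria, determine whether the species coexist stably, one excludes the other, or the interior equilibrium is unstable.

Compare the nullcline intercepts: K1/α12 = 893/1.72 = 519 < K2 = 699; K2/α21 = 699/1.24 = 564 < K1 = 893.
Since both are reversed, neither can invade when rare; the interior point is a saddle.

unstable coexistence (outcome depends on initial conditions)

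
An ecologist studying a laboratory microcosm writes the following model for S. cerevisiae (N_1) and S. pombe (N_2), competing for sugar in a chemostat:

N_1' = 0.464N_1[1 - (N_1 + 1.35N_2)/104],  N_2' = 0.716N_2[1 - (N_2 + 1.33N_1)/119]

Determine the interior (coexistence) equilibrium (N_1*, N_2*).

N_1* ≈ 71.2, N_2* ≈ 24.3

Setting both brackets to zero gives the nullclines N_1 + 1.35N_2 = 104 and 1.33N_1 + N_2 = 119.
Substituting N_2 = 119 - 1.33N_1 into the first: N_1(1 - 1.35·1.33) = 104 - 1.35·119.
So N_1* = -56.7/-0.796 = 71.2, and then N_2* = 119 - 1.33·71.2 = 24.3.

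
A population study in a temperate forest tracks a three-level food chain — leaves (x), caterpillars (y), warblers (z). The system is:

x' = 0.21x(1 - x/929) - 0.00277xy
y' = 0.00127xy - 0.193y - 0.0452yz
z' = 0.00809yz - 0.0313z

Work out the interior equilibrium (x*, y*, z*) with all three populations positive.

x* ≈ 882, y* ≈ 3.87, z* ≈ 20.5

From dz/dt = 0: 0.00809y* = 0.0313, so y* = 3.87.
From dx/dt = 0: 0.21(1 - x*/929) = 0.00277·3.87, giving x* = 929·(1 - 0.051) = 882.
From dy/dt = 0: 0.00127·882 - 0.193 = 0.0452z*, so z* = 0.927/0.0452 = 20.5.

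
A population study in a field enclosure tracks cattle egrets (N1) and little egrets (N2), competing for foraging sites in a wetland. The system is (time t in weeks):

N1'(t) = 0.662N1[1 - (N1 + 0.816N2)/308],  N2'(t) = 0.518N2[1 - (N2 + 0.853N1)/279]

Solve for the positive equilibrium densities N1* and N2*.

N1* ≈ 264, N2* ≈ 53.5

Setting both brackets to zero gives the nullclines N1 + 0.816N2 = 308 and 0.853N1 + N2 = 279.
Substituting N2 = 279 - 0.853N1 into the first: N1(1 - 0.816·0.853) = 308 - 0.816·279.
So N1* = 80.3/0.304 = 264, and then N2* = 279 - 0.853·264 = 53.5.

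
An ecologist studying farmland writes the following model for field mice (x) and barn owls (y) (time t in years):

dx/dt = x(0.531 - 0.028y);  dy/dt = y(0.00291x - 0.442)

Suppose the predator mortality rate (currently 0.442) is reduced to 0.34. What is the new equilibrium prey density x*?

x* ≈ 117

At the interior fixed point, setting dy/dt = 0 with y > 0 fixes x* = (predator death rate)/(xy coefficient) — independent of the other coefficients.
With the change, x* = 0.34/0.00291 = 117; it falls from 152.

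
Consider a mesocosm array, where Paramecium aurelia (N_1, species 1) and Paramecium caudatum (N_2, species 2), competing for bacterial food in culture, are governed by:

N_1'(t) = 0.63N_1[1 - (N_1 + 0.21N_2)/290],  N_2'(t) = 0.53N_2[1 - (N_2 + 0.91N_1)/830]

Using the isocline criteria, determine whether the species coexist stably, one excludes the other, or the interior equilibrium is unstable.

Compare the nullcline intercepts: K1/α12 = 290/0.21 = 1380 > K2 = 830; K2/α21 = 830/0.91 = 912 > K1 = 290.
Since both inequalities hold, each species can invade when rare, so the interior equilibrium is stable.

stable coexistence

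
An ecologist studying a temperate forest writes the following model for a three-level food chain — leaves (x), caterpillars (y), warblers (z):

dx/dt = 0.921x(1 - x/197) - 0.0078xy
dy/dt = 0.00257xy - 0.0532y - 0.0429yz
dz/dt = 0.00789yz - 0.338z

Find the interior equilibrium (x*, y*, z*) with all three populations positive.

x* ≈ 126, y* ≈ 42.8, z* ≈ 6.28

From dz/dt = 0: 0.00789y* = 0.338, so y* = 42.8.
From dx/dt = 0: 0.921(1 - x*/197) = 0.0078·42.8, giving x* = 197·(1 - 0.363) = 126.
From dy/dt = 0: 0.00257·126 - 0.0532 = 0.0429z*, so z* = 0.269/0.0429 = 6.28.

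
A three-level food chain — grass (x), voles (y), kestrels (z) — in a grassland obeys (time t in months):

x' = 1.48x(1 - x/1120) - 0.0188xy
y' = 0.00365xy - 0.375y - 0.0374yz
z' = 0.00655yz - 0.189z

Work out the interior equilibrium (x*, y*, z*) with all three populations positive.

x* ≈ 709, y* ≈ 28.9, z* ≈ 59.2

From dz/dt = 0: 0.00655y* = 0.189, so y* = 28.9.
From dx/dt = 0: 1.48(1 - x*/1120) = 0.0188·28.9, giving x* = 1120·(1 - 0.367) = 709.
From dy/dt = 0: 0.00365·709 - 0.375 = 0.0374z*, so z* = 2.21/0.0374 = 59.2.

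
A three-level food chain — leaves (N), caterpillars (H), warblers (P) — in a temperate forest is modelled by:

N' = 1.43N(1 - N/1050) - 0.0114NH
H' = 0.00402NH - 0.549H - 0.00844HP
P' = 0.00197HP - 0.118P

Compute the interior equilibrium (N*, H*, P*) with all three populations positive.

From dP/dt = 0: 0.00197H* = 0.118, so H* = 59.9.
From dN/dt = 0: 1.43(1 - N*/1050) = 0.0114·59.9, giving N* = 1050·(1 - 0.478) = 549.
From dH/dt = 0: 0.00402·549 - 0.549 = 0.00844P*, so P* = 1.66/0.00844 = 196.

N* ≈ 549, H* ≈ 59.9, P* ≈ 196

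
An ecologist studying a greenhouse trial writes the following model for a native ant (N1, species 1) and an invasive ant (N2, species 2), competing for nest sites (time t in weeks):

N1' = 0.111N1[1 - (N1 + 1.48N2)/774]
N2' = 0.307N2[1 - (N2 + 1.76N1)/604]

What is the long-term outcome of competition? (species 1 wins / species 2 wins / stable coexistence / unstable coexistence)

Compare the nullcline intercepts: K1/α12 = 774/1.48 = 523 < K2 = 604; K2/α21 = 604/1.76 = 343 < K1 = 774.
Since both are reversed, neither can invade when rare; the interior point is a saddle.

unstable coexistence (outcome depends on initial conditions)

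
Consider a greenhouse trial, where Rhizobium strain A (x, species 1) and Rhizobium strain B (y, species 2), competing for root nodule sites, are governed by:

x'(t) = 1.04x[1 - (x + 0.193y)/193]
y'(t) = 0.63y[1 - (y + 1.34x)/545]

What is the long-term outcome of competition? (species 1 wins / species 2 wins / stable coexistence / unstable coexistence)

stable coexistence

Compare the nullcline intercepts: K1/α12 = 193/0.193 = 1000 > K2 = 545; K2/α21 = 545/1.34 = 407 > K1 = 193.
Since both inequalities hold, each species can invade when rare, so the interior equilibrium is stable.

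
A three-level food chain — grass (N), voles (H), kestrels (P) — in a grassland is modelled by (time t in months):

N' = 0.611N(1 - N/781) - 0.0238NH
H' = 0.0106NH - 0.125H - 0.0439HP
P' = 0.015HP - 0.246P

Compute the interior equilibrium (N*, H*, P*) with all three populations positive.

From dP/dt = 0: 0.015H* = 0.246, so H* = 16.4.
From dN/dt = 0: 0.611(1 - N*/781) = 0.0238·16.4, giving N* = 781·(1 - 0.639) = 282.
From dH/dt = 0: 0.0106·282 - 0.125 = 0.0439P*, so P* = 2.87/0.0439 = 65.3.

N* ≈ 282, H* ≈ 16.4, P* ≈ 65.3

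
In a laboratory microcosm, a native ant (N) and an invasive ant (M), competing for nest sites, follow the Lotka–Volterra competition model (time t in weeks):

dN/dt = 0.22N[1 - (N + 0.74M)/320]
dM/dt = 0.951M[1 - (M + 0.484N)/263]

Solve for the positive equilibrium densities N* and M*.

Setting both brackets to zero gives the nullclines N + 0.74M = 320 and 0.484N + M = 263.
Substituting M = 263 - 0.484N into the first: N(1 - 0.74·0.484) = 320 - 0.74·263.
So N* = 125/0.642 = 195, and then M* = 263 - 0.484·195 = 168.

N* ≈ 195, M* ≈ 168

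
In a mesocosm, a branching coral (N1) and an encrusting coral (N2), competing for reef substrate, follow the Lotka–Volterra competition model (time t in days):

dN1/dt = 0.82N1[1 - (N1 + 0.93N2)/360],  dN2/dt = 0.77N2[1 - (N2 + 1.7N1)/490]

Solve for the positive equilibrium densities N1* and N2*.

Setting both brackets to zero gives the nullclines N1 + 0.93N2 = 360 and 1.7N1 + N2 = 490.
Substituting N2 = 490 - 1.7N1 into the first: N1(1 - 0.93·1.7) = 360 - 0.93·490.
So N1* = -95.7/-0.581 = 165, and then N2* = 490 - 1.7·165 = 210.

N1* ≈ 165, N2* ≈ 210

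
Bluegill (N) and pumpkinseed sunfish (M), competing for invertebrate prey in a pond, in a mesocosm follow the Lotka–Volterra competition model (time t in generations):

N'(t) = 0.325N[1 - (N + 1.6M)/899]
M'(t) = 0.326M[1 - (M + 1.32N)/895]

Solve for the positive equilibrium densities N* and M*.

N* ≈ 479, M* ≈ 262

Setting both brackets to zero gives the nullclines N + 1.6M = 899 and 1.32N + M = 895.
Substituting M = 895 - 1.32N into the first: N(1 - 1.6·1.32) = 899 - 1.6·895.
So N* = -533/-1.11 = 479, and then M* = 895 - 1.32·479 = 262.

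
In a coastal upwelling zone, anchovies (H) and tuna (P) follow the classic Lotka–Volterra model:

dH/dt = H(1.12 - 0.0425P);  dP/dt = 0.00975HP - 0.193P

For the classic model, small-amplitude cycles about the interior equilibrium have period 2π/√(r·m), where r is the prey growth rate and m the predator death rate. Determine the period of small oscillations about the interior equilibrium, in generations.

Here r = 1.12 and m = 0.193, so r·m = 0.216.
ω = √0.216 = 0.465 per generation, hence T = 2π/ω ≈ 13.5 generations.

T ≈ 13.5 generations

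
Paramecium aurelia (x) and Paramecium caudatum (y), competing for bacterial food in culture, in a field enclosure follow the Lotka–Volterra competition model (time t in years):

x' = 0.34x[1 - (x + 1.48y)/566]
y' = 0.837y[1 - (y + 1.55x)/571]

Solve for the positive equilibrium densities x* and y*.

Setting both brackets to zero gives the nullclines x + 1.48y = 566 and 1.55x + y = 571.
Substituting y = 571 - 1.55x into the first: x(1 - 1.48·1.55) = 566 - 1.48·571.
So x* = -279/-1.29 = 216, and then y* = 571 - 1.55·216 = 237.

x* ≈ 216, y* ≈ 237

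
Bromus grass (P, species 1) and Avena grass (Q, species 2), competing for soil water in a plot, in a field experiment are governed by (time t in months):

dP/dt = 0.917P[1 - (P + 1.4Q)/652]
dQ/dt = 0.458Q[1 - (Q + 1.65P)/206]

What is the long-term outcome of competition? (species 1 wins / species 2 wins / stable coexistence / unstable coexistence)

Compare the nullcline intercepts: K1/α12 = 652/1.4 = 466 > K2 = 206; K2/α21 = 206/1.65 = 125 < K1 = 652.
Since the inequalities point opposite ways, species 1 can invade but species 2 cannot.

species 1 excludes species 2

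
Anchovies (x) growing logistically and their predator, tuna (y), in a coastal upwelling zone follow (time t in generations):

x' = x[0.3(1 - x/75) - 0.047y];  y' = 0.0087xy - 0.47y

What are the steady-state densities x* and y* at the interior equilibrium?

From dy/dt = 0 with y > 0: 0.0087x* = 0.47, so x* = 54.
Substitute into dx/dt = 0: 0.3(1 - 54/75) = 0.047y*.
The bracket is 0.28, giving y* = 0.0839/0.047 = 1.79.

x* ≈ 54, y* ≈ 1.79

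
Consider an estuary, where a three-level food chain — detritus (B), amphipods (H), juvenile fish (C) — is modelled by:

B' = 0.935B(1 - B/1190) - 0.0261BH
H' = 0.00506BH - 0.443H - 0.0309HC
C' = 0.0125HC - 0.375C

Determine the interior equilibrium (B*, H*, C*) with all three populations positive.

B* ≈ 193, H* ≈ 30, C* ≈ 17.3

From dC/dt = 0: 0.0125H* = 0.375, so H* = 30.
From dB/dt = 0: 0.935(1 - B*/1190) = 0.0261·30, giving B* = 1190·(1 - 0.837) = 193.
From dH/dt = 0: 0.00506·193 - 0.443 = 0.0309C*, so C* = 0.536/0.0309 = 17.3.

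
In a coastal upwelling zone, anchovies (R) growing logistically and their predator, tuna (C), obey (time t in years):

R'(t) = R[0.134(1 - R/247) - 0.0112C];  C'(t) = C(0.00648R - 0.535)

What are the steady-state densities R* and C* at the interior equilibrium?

From dC/dt = 0 with C > 0: 0.00648R* = 0.535, so R* = 82.6.
Substitute into dR/dt = 0: 0.134(1 - 82.6/247) = 0.0112C*.
The bracket is 0.666, giving C* = 0.0892/0.0112 = 7.97.

R* ≈ 82.6, C* ≈ 7.97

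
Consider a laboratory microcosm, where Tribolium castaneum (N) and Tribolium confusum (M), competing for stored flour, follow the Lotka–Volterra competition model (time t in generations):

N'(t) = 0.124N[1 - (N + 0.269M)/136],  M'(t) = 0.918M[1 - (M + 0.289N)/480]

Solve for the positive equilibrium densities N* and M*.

N* ≈ 7.46, M* ≈ 478

Setting both brackets to zero gives the nullclines N + 0.269M = 136 and 0.289N + M = 480.
Substituting M = 480 - 0.289N into the first: N(1 - 0.269·0.289) = 136 - 0.269·480.
So N* = 6.88/0.922 = 7.46, and then M* = 480 - 0.289·7.46 = 478.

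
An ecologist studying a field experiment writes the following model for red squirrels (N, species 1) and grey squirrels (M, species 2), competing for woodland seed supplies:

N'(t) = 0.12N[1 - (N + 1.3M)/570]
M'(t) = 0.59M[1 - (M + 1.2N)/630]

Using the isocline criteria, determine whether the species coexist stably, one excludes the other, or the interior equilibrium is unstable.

Compare the nullcline intercepts: K1/α12 = 570/1.3 = 438 < K2 = 630; K2/α21 = 630/1.2 = 525 < K1 = 570.
Since both are reversed, neither can invade when rare; the interior point is a saddle.

unstable coexistence (outcome depends on initial conditions)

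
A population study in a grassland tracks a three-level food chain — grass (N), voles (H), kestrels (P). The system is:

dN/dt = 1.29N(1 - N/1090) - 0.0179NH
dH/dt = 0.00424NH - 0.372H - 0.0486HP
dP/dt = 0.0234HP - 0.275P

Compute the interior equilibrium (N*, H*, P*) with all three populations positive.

N* ≈ 912, H* ≈ 11.8, P* ≈ 71.9

From dP/dt = 0: 0.0234H* = 0.275, so H* = 11.8.
From dN/dt = 0: 1.29(1 - N*/1090) = 0.0179·11.8, giving N* = 1090·(1 - 0.163) = 912.
From dH/dt = 0: 0.00424·912 - 0.372 = 0.0486P*, so P* = 3.5/0.0486 = 71.9.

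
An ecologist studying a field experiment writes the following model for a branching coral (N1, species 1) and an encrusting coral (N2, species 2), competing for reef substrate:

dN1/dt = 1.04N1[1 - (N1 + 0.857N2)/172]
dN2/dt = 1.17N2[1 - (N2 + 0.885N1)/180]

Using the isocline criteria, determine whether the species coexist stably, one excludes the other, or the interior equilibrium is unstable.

Compare the nullcline intercepts: K1/α12 = 172/0.857 = 201 > K2 = 180; K2/α21 = 180/0.885 = 203 > K1 = 172.
Since both inequalities hold, each species can invade when rare, so the interior equilibrium is stable.

stable coexistence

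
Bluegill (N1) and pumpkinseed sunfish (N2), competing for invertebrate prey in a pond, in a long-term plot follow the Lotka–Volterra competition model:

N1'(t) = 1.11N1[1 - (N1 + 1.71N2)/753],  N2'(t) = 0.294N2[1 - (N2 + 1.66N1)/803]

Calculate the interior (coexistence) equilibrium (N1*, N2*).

N1* ≈ 337, N2* ≈ 243

Setting both brackets to zero gives the nullclines N1 + 1.71N2 = 753 and 1.66N1 + N2 = 803.
Substituting N2 = 803 - 1.66N1 into the first: N1(1 - 1.71·1.66) = 753 - 1.71·803.
So N1* = -620/-1.84 = 337, and then N2* = 803 - 1.66·337 = 243.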